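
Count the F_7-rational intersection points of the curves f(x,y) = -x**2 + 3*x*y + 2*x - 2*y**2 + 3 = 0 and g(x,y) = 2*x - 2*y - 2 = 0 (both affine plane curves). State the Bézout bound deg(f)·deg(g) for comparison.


Common zeros: {(2, 1)}; count = 1; Bézout bound = 2.

deg(f) = 2, deg(g) = 1, so Bézout bound = 2.
Scan x ∈ F_7. For each x, list the y ∈ F_7 with f(x, y) ≡ 0 and those with g(x, y) ≡ 0 (mod 7); the common zeros in that column are the intersection.
  x = 0: f ≡ 0 at y ∈ ∅; g ≡ 0 at y ∈ {6}; common: ∅.
  x = 1: f ≡ 0 at y ∈ ∅; g ≡ 0 at y ∈ {0}; common: ∅.
  x = 2: f ≡ 0 at y ∈ {1, 2}; g ≡ 0 at y ∈ {1}; common: {1}.
  x = 3: f ≡ 0 at y ∈ {0, 1}; g ≡ 0 at y ∈ {2}; common: ∅.
  x = 4: f ≡ 0 at y ∈ ∅; g ≡ 0 at y ∈ {3}; common: ∅.
  x = 5: f ≡ 0 at y ∈ ∅; g ≡ 0 at y ∈ {4}; common: ∅.
  x = 6: f ≡ 0 at y ∈ {0, 2}; g ≡ 0 at y ∈ {5}; common: ∅.
Collecting: common zeros = {(2, 1)}, so the count is 1.
Comparison with the Bézout bound: 1 ≤ 2 = deg(f)·deg(g), as expected for curves with no common component (the affine F_7-count falls short of the bound because intersections may lie at infinity, over extension fields, or carry multiplicity).


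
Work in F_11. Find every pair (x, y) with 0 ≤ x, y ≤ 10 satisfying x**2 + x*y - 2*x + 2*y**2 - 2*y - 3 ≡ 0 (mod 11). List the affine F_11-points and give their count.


Affine F_11-points: {(1, 3), (3, 0), (3, 5), (5, 5), (5, 10), (7, 7), (9, 3), (9, 10), (10, 0), (10, 7)}; count = 10.

For each of the 121 pairs (x, y) ∈ F_11², evaluate f(x, y) mod 11. Record the zeros.
  x = 0: [0↦8, 1↦8, 2↦1, 3↦9, 4↦10, 5↦4, 6↦2, 7↦4, 8↦10, 9↦9, 10↦1]  zeros at y ∈ ∅
  x = 1: [0↦7, 1↦8, 2↦2, 3↦0, 4↦2, 5↦8, 6↦7, 7↦10, 8↦6, 9↦6, 10↦10]  zeros at y ∈ {3}
  x = 2: [0↦8, 1↦10, 2↦5, 3↦4, 4↦7, 5↦3, 6↦3, 7↦7, 8↦4, 9↦5, 10↦10]  zeros at y ∈ ∅
  x = 3: [0↦0, 1↦3, 2↦10, 3↦10, 4↦3, 5↦0, 6↦1, 7↦6, 8↦4, 9↦6, 10↦1]  zeros at y ∈ {0, 5}
  x = 4: [0↦5, 1↦9, 2↦6, 3↦7, 4↦1, 5↦10, 6↦1, 7↦7, 8↦6, 9↦9, 10↦5]  zeros at y ∈ ∅
  x = 5: [0↦1, 1↦6, 2↦4, 3↦6, 4↦1, 5↦0, 6↦3, 7↦10, 8↦10, 9↦3, 10↦0]  zeros at y ∈ {5, 10}
  x = 6: [0↦10, 1↦5, 2↦4, 3↦7, 4↦3, 5↦3, 6↦7, 7↦4, 8↦5, 9↦10, 10↦8]  zeros at y ∈ ∅
  x = 7: [0↦10, 1↦6, 2↦6, 3↦10, 4↦7, 5↦8, 6↦2, 7↦0, 8↦2, 9↦8, 10↦7]  zeros at y ∈ {7}
  x = 8: [0↦1, 1↦9, 2↦10, 3↦4, 4↦2, 5↦4, 6↦10, 7↦9, 8↦1, 9↦8, 10↦8]  zeros at y ∈ ∅
  x = 9: [0↦5, 1↦3, 2↦5, 3↦0, 4↦10, 5↦2, 6↦9, 7↦9, 8↦2, 9↦10, 10↦0]  zeros at y ∈ {3, 10}
  x = 10: [0↦0, 1↦10, 2↦2, 3↦9, 4↦9, 5↦2, 6↦10, 7↦0, 8↦5, 9↦3, 10↦5]  zeros at y ∈ {0, 7}
Collecting zeros: affine points = {(1, 3), (3, 0), (3, 5), (5, 5), (5, 10), (7, 7), (9, 3), (9, 10), (10, 0), (10, 7)}.
Total count |C(F_11)_aff| = 10.


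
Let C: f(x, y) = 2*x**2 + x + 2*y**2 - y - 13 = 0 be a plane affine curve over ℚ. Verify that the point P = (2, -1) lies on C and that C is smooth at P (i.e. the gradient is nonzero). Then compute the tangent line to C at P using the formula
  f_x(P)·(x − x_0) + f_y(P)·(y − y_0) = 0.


Tangent line at P: 9*x - 5*y - 23 = 0.

Step 1: f(2, -1) = 0, so P lies on C.
Step 2: partial derivatives
  f_x(x, y) = 4*x + 1, f_y(x, y) = 4*y - 1.
  f_x(P) = 9, f_y(P) = -5 (gradient nonzero, so P is smooth).
Step 3: tangent line at P: 9·(x − 2) + -5·(y − -1) = 0.
Expanding: 9*x - 5*y - 23 = 0.


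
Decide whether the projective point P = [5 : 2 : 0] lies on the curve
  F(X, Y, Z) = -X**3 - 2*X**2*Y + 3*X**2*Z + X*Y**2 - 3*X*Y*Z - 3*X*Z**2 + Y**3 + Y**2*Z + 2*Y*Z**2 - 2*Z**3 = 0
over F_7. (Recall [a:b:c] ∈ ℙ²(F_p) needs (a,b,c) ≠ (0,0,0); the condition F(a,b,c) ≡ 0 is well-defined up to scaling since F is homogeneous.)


F(5,2,0) ≡ 6 (mod 7); P is NOT on the curve.

Evaluate F(5, 2, 0) term-by-term (mod 7).
  -X**3 ↦ -1·125·1·1 = -125
  -2*X**2*Y ↦ -2·25·2·1 = -100
  3*X**2*Z ↦ 3·25·1·0 = 0
  X*Y**2 ↦ 1·5·4·1 = 20
  -3*X*Y*Z ↦ -3·5·2·0 = 0
  -3*X*Z**2 ↦ -3·5·1·0 = 0
  Y**3 ↦ 1·1·8·1 = 8
  Y**2*Z ↦ 1·1·4·0 = 0
  2*Y*Z**2 ↦ 2·1·2·0 = 0
  -2*Z**3 ↦ -2·1·1·0 = 0
Sum: F(5, 2, 0) = (-125) + (-100) + (0) + (20) + (0) + (0) + (8) + (0) + (0) + (0) = -197.
Reducing mod 7: -197 ≡ 6 (mod 7).
Since F(a, b, c) ≡ 6 ≠ 0 (mod 7), P does NOT lie on the curve.


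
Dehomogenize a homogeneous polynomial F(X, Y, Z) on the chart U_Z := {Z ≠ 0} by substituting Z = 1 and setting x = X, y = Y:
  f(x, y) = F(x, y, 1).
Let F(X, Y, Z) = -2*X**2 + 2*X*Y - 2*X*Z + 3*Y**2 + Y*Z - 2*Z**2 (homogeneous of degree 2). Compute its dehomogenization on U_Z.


f(x, y) = -2*x**2 + 2*x*y - 2*x + 3*y**2 + y - 2

On U_Z we set Z = 1. Each monomial c·X^i·Y^j·Z^k in F becomes c·x^i·y^j·1^k = c·x^i·y^j.
Substituting Z = 1: F(X, Y, 1) = -2*x**2 + 2*x*y - 2*x + 3*y**2 + y - 2.
Note: deg(f) ≤ deg(F) = 2; strict inequality happens when F is divisible by Z (lost terms).


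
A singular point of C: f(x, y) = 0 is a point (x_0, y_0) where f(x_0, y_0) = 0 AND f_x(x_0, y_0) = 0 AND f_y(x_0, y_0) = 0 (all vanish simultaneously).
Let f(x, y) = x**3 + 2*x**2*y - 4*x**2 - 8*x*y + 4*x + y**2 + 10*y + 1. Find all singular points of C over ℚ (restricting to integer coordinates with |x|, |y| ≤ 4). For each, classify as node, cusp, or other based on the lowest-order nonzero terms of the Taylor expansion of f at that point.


Singular points: {(2, -1)}; classification: cusp.

Compute partial derivatives:
  f_x = 3*x**2 + 4*x*y - 8*x - 8*y + 4.
  f_y = 2*x**2 - 8*x + 2*y + 10.
Scan x_0 ∈ {−4, ..., 4}. For each x_0, f_y(x_0, y) is a polynomial in y; find its integer roots y ∈ {−4, ..., 4}, then test f_x and f at those candidates.
  x = -4: f_y(-4, y) = 2*y + 74; no integer root y with |y| ≤ 4.
  x = -3: f_y(-3, y) = 2*y + 52; no integer root y with |y| ≤ 4.
  x = -2: f_y(-2, y) = 2*y + 34; no integer root y with |y| ≤ 4.
  x = -1: f_y(-1, y) = 2*y + 20; no integer root y with |y| ≤ 4.
  x = 0: f_y(0, y) = 2*y + 10; no integer root y with |y| ≤ 4.
  x = 1: f_y(1, y) = 2*y + 4; vanishes at y ∈ {-2}. (1, -2): f_x = 7 ≠ 0.
  x = 2: f_y(2, y) = 2*y + 2; vanishes at y ∈ {-1}. (2, -1): f_x = 0, f = 0 — SINGULAR.
  x = 3: f_y(3, y) = 2*y + 4; vanishes at y ∈ {-2}. (3, -2): f_x = -1 ≠ 0.
  x = 4: f_y(4, y) = 2*y + 10; no integer root y with |y| ≤ 4.
Only singular point on the grid: (2, -1).
Classify: substitute x = 2 + u, y = -1 + v and expand: f = u**3 + 2*u**2*v + v**2.
No constant or linear terms (consistent with a singular point). Quadratic part: v**2. Cubic part: u**3 + 2*u**2*v.
The quadratic part v**2 is a perfect square, so there is a single (double) tangent line v = 0, i.e. y = -1. Restricting the cubic part to that line (v = 0) leaves u**3 ≠ 0, so f is not divisible by v and the branch is v² ≈ -u**3 to lowest order — this is a cusp.
Classification: cusp.


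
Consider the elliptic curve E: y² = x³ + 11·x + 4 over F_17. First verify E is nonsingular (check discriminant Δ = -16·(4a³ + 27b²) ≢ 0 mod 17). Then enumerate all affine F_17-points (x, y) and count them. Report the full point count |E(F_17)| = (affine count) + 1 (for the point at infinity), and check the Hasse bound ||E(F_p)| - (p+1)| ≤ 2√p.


Affine points = {(0, 2), (0, 15), (1, 4), (1, 13), (2, 0), (3, 8), (3, 9), (7, 4), (7, 13), (8, 3), (8, 14), (9, 4), (9, 13), (10, 3), (10, 14), (13, 7), (13, 10), (15, 5), (15, 12), (16, 3), (16, 14)}; affine count = 21; |E(F_17)| = 22.

Discriminant check: Δ ∝ 4a³ + 27b² = 4·11³ + 27·4² = 4·1331 + 27·16 ≡ 10 (mod 17). Nonzero ⇒ E is nonsingular.
For each x ∈ F_17, compute rhs = x³ + 11·x + 4 mod 17, then count y ∈ F_17 with y² ≡ rhs.
  x = 0: rhs = 4, matching y values: 2, 15 (2 points).
  x = 1: rhs = 16, matching y values: 4, 13 (2 points).
  x = 2: rhs = 0, matching y values: 0 (1 points).
  x = 3: rhs = 13, matching y values: 8, 9 (2 points).
  x = 4: rhs = 10, matching y values: none (0 points).
  x = 5: rhs = 14, matching y values: none (0 points).
  x = 6: rhs = 14, matching y values: none (0 points).
  x = 7: rhs = 16, matching y values: 4, 13 (2 points).
  x = 8: rhs = 9, matching y values: 3, 14 (2 points).
  x = 9: rhs = 16, matching y values: 4, 13 (2 points).
  x = 10: rhs = 9, matching y values: 3, 14 (2 points).
  x = 11: rhs = 11, matching y values: none (0 points).
  x = 12: rhs = 11, matching y values: none (0 points).
  x = 13: rhs = 15, matching y values: 7, 10 (2 points).
  x = 14: rhs = 12, matching y values: none (0 points).
  x = 15: rhs = 8, matching y values: 5, 12 (2 points).
  x = 16: rhs = 9, matching y values: 3, 14 (2 points).
Total affine count: 21.
Full point count |E(F_17)| = 21 + 1 = 22.
Hasse bound: |22 − (17+1)| = |4| = 4 ≤ 2√17 ≈ 8.2462 ✓.


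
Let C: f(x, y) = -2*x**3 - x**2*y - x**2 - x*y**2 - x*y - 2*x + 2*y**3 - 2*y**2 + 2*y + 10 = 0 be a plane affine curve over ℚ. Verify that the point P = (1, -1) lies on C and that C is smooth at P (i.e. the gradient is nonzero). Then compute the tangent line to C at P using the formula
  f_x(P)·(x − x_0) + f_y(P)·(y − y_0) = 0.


Tangent line at P: -8*x + 12*y + 20 = 0.

Step 1: f(1, -1) = 0, so P lies on C.
Step 2: partial derivatives
  f_x(x, y) = -6*x**2 - 2*x*y - 2*x - y**2 - y - 2, f_y(x, y) = -x**2 - 2*x*y - x + 6*y**2 - 4*y + 2.
  f_x(P) = -8, f_y(P) = 12 (gradient nonzero, so P is smooth).
Step 3: tangent line at P: -8·(x − 1) + 12·(y − -1) = 0.
Expanding: -8*x + 12*y + 20 = 0.


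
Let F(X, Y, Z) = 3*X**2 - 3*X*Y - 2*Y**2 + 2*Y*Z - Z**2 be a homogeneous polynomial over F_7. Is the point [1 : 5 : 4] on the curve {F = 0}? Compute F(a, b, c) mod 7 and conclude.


F(1,5,4) ≡ 4 (mod 7); P is NOT on the curve.

Evaluate F(1, 5, 4) term-by-term (mod 7).
  3*X**2 ↦ 3·1·1·1 = 3
  -3*X*Y ↦ -3·1·5·1 = -15
  -2*Y**2 ↦ -2·1·25·1 = -50
  2*Y*Z ↦ 2·1·5·4 = 40
  -Z**2 ↦ -1·1·1·16 = -16
Sum: F(1, 5, 4) = (3) + (-15) + (-50) + (40) + (-16) = -38.
Reducing mod 7: -38 ≡ 4 (mod 7).
Since F(a, b, c) ≡ 4 ≠ 0 (mod 7), P does NOT lie on the curve.


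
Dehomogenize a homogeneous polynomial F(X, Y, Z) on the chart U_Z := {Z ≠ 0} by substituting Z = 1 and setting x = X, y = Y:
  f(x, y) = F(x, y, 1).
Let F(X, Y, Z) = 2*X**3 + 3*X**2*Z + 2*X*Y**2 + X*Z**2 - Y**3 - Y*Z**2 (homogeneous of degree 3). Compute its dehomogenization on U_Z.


f(x, y) = 2*x**3 + 3*x**2 + 2*x*y**2 + x - y**3 - y

On U_Z we set Z = 1. Each monomial c·X^i·Y^j·Z^k in F becomes c·x^i·y^j·1^k = c·x^i·y^j.
Substituting Z = 1: F(X, Y, 1) = 2*x**3 + 3*x**2 + 2*x*y**2 + x - y**3 - y.
Note: deg(f) ≤ deg(F) = 3; strict inequality happens when F is divisible by Z (lost terms).


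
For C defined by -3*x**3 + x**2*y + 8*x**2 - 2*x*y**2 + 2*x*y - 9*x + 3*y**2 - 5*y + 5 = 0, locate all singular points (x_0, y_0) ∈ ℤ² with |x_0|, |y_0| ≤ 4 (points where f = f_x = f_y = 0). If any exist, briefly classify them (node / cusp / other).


Singular points: {(1, 1)}; classification: cusp.

Compute partial derivatives:
  f_x = -9*x**2 + 2*x*y + 16*x - 2*y**2 + 2*y - 9.
  f_y = x**2 - 4*x*y + 2*x + 6*y - 5.
Scan x_0 ∈ {−4, ..., 4}. For each x_0, f_y(x_0, y) is a polynomial in y; find its integer roots y ∈ {−4, ..., 4}, then test f_x and f at those candidates.
  x = -4: f_y(-4, y) = 22*y + 3; no integer root y with |y| ≤ 4.
  x = -3: f_y(-3, y) = 18*y - 2; no integer root y with |y| ≤ 4.
  x = -2: f_y(-2, y) = 14*y - 5; no integer root y with |y| ≤ 4.
  x = -1: f_y(-1, y) = 10*y - 6; no integer root y with |y| ≤ 4.
  x = 0: f_y(0, y) = 6*y - 5; no integer root y with |y| ≤ 4.
  x = 1: f_y(1, y) = 2*y - 2; vanishes at y ∈ {1}. (1, 1): f_x = 0, f = 0 — SINGULAR.
  x = 2: f_y(2, y) = 3 - 2*y; no integer root y with |y| ≤ 4.
  x = 3: f_y(3, y) = 10 - 6*y; no integer root y with |y| ≤ 4.
  x = 4: f_y(4, y) = 19 - 10*y; no integer root y with |y| ≤ 4.
Only singular point on the grid: (1, 1).
Classify: substitute x = 1 + u, y = 1 + v and expand: f = -3*u**3 + u**2*v - 2*u*v**2 + v**2.
No constant or linear terms (consistent with a singular point). Quadratic part: v**2. Cubic part: -3*u**3 + u**2*v - 2*u*v**2.
The quadratic part v**2 is a perfect square, so there is a single (double) tangent line v = 0, i.e. y = 1. Restricting the cubic part to that line (v = 0) leaves -3*u**3 ≠ 0, so f is not divisible by v and the branch is v² ≈ 3*u**3 to lowest order — this is a cusp.
Classification: cusp.


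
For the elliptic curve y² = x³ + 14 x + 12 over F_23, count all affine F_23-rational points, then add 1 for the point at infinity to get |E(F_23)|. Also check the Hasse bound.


Affine points = {(0, 9), (0, 14), (1, 2), (1, 21), (2, 5), (2, 18), (3, 9), (3, 14), (5, 0), (6, 6), (6, 17), (7, 4), (7, 19), (9, 4), (9, 19), (10, 5), (10, 18), (11, 5), (11, 18), (14, 10), (14, 13), (15, 3), (15, 20), (16, 10), (16, 13), (18, 1), (18, 22), (20, 9), (20, 14)}; affine count = 29; |E(F_23)| = 30.

Discriminant check: Δ ∝ 4a³ + 27b² = 4·14³ + 27·12² = 4·2744 + 27·144 ≡ 6 (mod 23). Nonzero ⇒ E is nonsingular.
For each x ∈ F_23, compute rhs = x³ + 14·x + 12 mod 23, then count y ∈ F_23 with y² ≡ rhs.
  x = 0: rhs = 12, matching y values: 9, 14 (2 points).
  x = 1: rhs = 4, matching y values: 2, 21 (2 points).
  x = 2: rhs = 2, matching y values: 5, 18 (2 points).
  x = 3: rhs = 12, matching y values: 9, 14 (2 points).
  x = 4: rhs = 17, matching y values: none (0 points).
  x = 5: rhs = 0, matching y values: 0 (1 points).
  x = 6: rhs = 13, matching y values: 6, 17 (2 points).
  x = 7: rhs = 16, matching y values: 4, 19 (2 points).
  x = 8: rhs = 15, matching y values: none (0 points).
  x = 9: rhs = 16, matching y values: 4, 19 (2 points).
  x = 10: rhs = 2, matching y values: 5, 18 (2 points).
  x = 11: rhs = 2, matching y values: 5, 18 (2 points).
  x = 12: rhs = 22, matching y values: none (0 points).
  x = 13: rhs = 22, matching y values: none (0 points).
  x = 14: rhs = 8, matching y values: 10, 13 (2 points).
  x = 15: rhs = 9, matching y values: 3, 20 (2 points).
  x = 16: rhs = 8, matching y values: 10, 13 (2 points).
  x = 17: rhs = 11, matching y values: none (0 points).
  x = 18: rhs = 1, matching y values: 1, 22 (2 points).
  x = 19: rhs = 7, matching y values: none (0 points).
  x = 20: rhs = 12, matching y values: 9, 14 (2 points).
  x = 21: rhs = 22, matching y values: none (0 points).
  x = 22: rhs = 20, matching y values: none (0 points).
Total affine count: 29.
Full point count |E(F_23)| = 29 + 1 = 30.
Hasse bound: |30 − (23+1)| = |6| = 6 ≤ 2√23 ≈ 9.5917 ✓.


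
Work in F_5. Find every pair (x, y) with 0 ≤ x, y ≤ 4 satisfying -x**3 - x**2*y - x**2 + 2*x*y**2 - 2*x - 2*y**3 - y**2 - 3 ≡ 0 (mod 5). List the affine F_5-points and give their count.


Affine F_5-points: {(1, 3), (2, 4), (3, 0), (4, 3)}; count = 4.

For each of the 25 pairs (x, y) ∈ F_5², evaluate f(x, y) mod 5. Record the zeros.
  x = 0: [0↦2, 1↦4, 2↦2, 3↦4, 4↦3]  zeros at y ∈ ∅
  x = 1: [0↦3, 1↦1, 2↦4, 3↦0, 4↦2]  zeros at y ∈ {3}
  x = 2: [0↦1, 1↦3, 2↦4, 3↦2, 4↦0]  zeros at y ∈ {4}
  x = 3: [0↦0, 1↦4, 2↦1, 3↦4, 4↦1]  zeros at y ∈ {0}
  x = 4: [0↦4, 1↦3, 2↦4, 3↦0, 4↦4]  zeros at y ∈ {3}
Collecting zeros: affine points = {(1, 3), (2, 4), (3, 0), (4, 3)}.
Total count |C(F_5)_aff| = 4.


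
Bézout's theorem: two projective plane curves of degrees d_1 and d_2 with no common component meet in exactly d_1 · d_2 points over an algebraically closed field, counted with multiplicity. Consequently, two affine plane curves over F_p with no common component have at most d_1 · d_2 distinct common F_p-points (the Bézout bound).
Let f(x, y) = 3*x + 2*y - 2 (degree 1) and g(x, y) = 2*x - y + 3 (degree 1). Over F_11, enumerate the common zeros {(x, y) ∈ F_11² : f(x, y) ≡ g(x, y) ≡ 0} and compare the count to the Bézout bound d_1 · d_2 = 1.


Common zeros: {(1, 5)}; count = 1; Bézout bound = 1.

deg(f) = 1, deg(g) = 1, so Bézout bound = 1.
Scan x ∈ F_11. For each x, list the y ∈ F_11 with f(x, y) ≡ 0 and those with g(x, y) ≡ 0 (mod 11); the common zeros in that column are the intersection.
  x = 0: f ≡ 0 at y ∈ {1}; g ≡ 0 at y ∈ {3}; common: ∅.
  x = 1: f ≡ 0 at y ∈ {5}; g ≡ 0 at y ∈ {5}; common: {5}.
  x = 2: f ≡ 0 at y ∈ {9}; g ≡ 0 at y ∈ {7}; common: ∅.
  x = 3: f ≡ 0 at y ∈ {2}; g ≡ 0 at y ∈ {9}; common: ∅.
  x = 4: f ≡ 0 at y ∈ {6}; g ≡ 0 at y ∈ {0}; common: ∅.
  x = 5: f ≡ 0 at y ∈ {10}; g ≡ 0 at y ∈ {2}; common: ∅.
  x = 6: f ≡ 0 at y ∈ {3}; g ≡ 0 at y ∈ {4}; common: ∅.
  x = 7: f ≡ 0 at y ∈ {7}; g ≡ 0 at y ∈ {6}; common: ∅.
  x = 8: f ≡ 0 at y ∈ {0}; g ≡ 0 at y ∈ {8}; common: ∅.
  x = 9: f ≡ 0 at y ∈ {4}; g ≡ 0 at y ∈ {10}; common: ∅.
  x = 10: f ≡ 0 at y ∈ {8}; g ≡ 0 at y ∈ {1}; common: ∅.
Collecting: common zeros = {(1, 5)}, so the count is 1.
Comparison with the Bézout bound: 1 ≤ 1 = deg(f)·deg(g), as expected for curves with no common component (the bound is attained).


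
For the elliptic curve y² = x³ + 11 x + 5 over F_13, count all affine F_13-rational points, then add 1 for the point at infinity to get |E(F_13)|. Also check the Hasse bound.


Affine points = {(1, 2), (1, 11), (2, 3), (2, 10), (3, 0), (4, 3), (4, 10), (5, 4), (5, 9), (6, 1), (6, 12), (7, 3), (7, 10), (9, 1), (9, 12), (10, 6), (10, 7), (11, 1), (11, 12)}; affine count = 19; |E(F_13)| = 20.

Discriminant check: Δ ∝ 4a³ + 27b² = 4·11³ + 27·5² = 4·1331 + 27·25 ≡ 6 (mod 13). Nonzero ⇒ E is nonsingular.
For each x ∈ F_13, compute rhs = x³ + 11·x + 5 mod 13, then count y ∈ F_13 with y² ≡ rhs.
  x = 0: rhs = 5, matching y values: none (0 points).
  x = 1: rhs = 4, matching y values: 2, 11 (2 points).
  x = 2: rhs = 9, matching y values: 3, 10 (2 points).
  x = 3: rhs = 0, matching y values: 0 (1 points).
  x = 4: rhs = 9, matching y values: 3, 10 (2 points).
  x = 5: rhs = 3, matching y values: 4, 9 (2 points).
  x = 6: rhs = 1, matching y values: 1, 12 (2 points).
  x = 7: rhs = 9, matching y values: 3, 10 (2 points).
  x = 8: rhs = 7, matching y values: none (0 points).
  x = 9: rhs = 1, matching y values: 1, 12 (2 points).
  x = 10: rhs = 10, matching y values: 6, 7 (2 points).
  x = 11: rhs = 1, matching y values: 1, 12 (2 points).
  x = 12: rhs = 6, matching y values: none (0 points).
Total affine count: 19.
Full point count |E(F_13)| = 19 + 1 = 20.
Hasse bound: |20 − (13+1)| = |6| = 6 ≤ 2√13 ≈ 7.2111 ✓.


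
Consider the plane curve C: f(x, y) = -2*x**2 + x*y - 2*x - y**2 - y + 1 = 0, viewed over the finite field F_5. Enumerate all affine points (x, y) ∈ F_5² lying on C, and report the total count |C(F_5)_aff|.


Affine F_5-points: {(0, 2)}; count = 1.

For each of the 25 pairs (x, y) ∈ F_5², evaluate f(x, y) mod 5. Record the zeros.
  x = 0: [0↦1, 1↦4, 2↦0, 3↦4, 4↦1]  zeros at y ∈ {2}
  x = 1: [0↦2, 1↦1, 2↦3, 3↦3, 4↦1]  zeros at y ∈ ∅
  x = 2: [0↦4, 1↦4, 2↦2, 3↦3, 4↦2]  zeros at y ∈ ∅
  x = 3: [0↦2, 1↦3, 2↦2, 3↦4, 4↦4]  zeros at y ∈ ∅
  x = 4: [0↦1, 1↦3, 2↦3, 3↦1, 4↦2]  zeros at y ∈ ∅
Collecting zeros: affine points = {(0, 2)}.
Total count |C(F_5)_aff| = 1.


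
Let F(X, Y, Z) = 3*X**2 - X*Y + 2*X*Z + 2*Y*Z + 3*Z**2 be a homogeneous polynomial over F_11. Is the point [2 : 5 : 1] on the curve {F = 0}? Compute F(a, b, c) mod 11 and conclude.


F(2,5,1) ≡ 8 (mod 11); P is NOT on the curve.

Evaluate F(2, 5, 1) term-by-term (mod 11).
  3*X**2 ↦ 3·4·1·1 = 12
  -X*Y ↦ -1·2·5·1 = -10
  2*X*Z ↦ 2·2·1·1 = 4
  2*Y*Z ↦ 2·1·5·1 = 10
  3*Z**2 ↦ 3·1·1·1 = 3
Sum: F(2, 5, 1) = (12) + (-10) + (4) + (10) + (3) = 19.
Reducing mod 11: 19 ≡ 8 (mod 11).
Since F(a, b, c) ≡ 8 ≠ 0 (mod 11), P does NOT lie on the curve.


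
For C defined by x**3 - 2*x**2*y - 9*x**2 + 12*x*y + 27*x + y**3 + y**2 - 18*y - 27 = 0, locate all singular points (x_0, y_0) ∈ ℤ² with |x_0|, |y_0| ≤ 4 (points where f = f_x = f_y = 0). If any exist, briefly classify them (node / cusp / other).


Singular points: {(3, 0)}; classification: cusp.

Compute partial derivatives:
  f_x = 3*x**2 - 4*x*y - 18*x + 12*y + 27.
  f_y = -2*x**2 + 12*x + 3*y**2 + 2*y - 18.
Scan x_0 ∈ {−4, ..., 4}. For each x_0, f_y(x_0, y) is a polynomial in y; find its integer roots y ∈ {−4, ..., 4}, then test f_x and f at those candidates.
  x = -4: f_y(-4, y) = 3*y**2 + 2*y - 98; no integer root y with |y| ≤ 4.
  x = -3: f_y(-3, y) = 3*y**2 + 2*y - 72; no integer root y with |y| ≤ 4.
  x = -2: f_y(-2, y) = 3*y**2 + 2*y - 50; no integer root y with |y| ≤ 4.
  x = -1: f_y(-1, y) = 3*y**2 + 2*y - 32; no integer root y with |y| ≤ 4.
  x = 0: f_y(0, y) = 3*y**2 + 2*y - 18; no integer root y with |y| ≤ 4.
  x = 1: f_y(1, y) = 3*y**2 + 2*y - 8; vanishes at y ∈ {-2}. (1, -2): f_x = -4 ≠ 0.
  x = 2: f_y(2, y) = 3*y**2 + 2*y - 2; no integer root y with |y| ≤ 4.
  x = 3: f_y(3, y) = 3*y**2 + 2*y; vanishes at y ∈ {0}. (3, 0): f_x = 0, f = 0 — SINGULAR.
  x = 4: f_y(4, y) = 3*y**2 + 2*y - 2; no integer root y with |y| ≤ 4.
Only singular point on the grid: (3, 0).
Classify: substitute x = 3 + u, y = 0 + v and expand: f = u**3 - 2*u**2*v + v**3 + v**2.
No constant or linear terms (consistent with a singular point). Quadratic part: v**2. Cubic part: u**3 - 2*u**2*v + v**3.
The quadratic part v**2 is a perfect square, so there is a single (double) tangent line v = 0, i.e. y = 0. Restricting the cubic part to that line (v = 0) leaves u**3 ≠ 0, so f is not divisible by v and the branch is v² ≈ -u**3 to lowest order — this is a cusp.
Classification: cusp.


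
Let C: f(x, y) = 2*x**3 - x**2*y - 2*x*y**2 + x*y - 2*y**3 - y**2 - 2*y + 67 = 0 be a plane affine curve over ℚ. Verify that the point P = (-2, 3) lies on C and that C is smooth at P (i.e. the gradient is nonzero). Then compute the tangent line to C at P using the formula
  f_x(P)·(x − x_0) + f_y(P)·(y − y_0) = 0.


Tangent line at P: 21*x - 44*y + 174 = 0.

Step 1: f(-2, 3) = 0, so P lies on C.
Step 2: partial derivatives
  f_x(x, y) = 6*x**2 - 2*x*y - 2*y**2 + y, f_y(x, y) = -x**2 - 4*x*y + x - 6*y**2 - 2*y - 2.
  f_x(P) = 21, f_y(P) = -44 (gradient nonzero, so P is smooth).
Step 3: tangent line at P: 21·(x − -2) + -44·(y − 3) = 0.
Expanding: 21*x - 44*y + 174 = 0.


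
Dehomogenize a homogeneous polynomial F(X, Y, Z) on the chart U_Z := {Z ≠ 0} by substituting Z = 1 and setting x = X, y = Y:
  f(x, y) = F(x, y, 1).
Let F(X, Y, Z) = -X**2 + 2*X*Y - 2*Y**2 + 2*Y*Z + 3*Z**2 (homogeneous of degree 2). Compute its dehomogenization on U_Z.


f(x, y) = -x**2 + 2*x*y - 2*y**2 + 2*y + 3

On U_Z we set Z = 1. Each monomial c·X^i·Y^j·Z^k in F becomes c·x^i·y^j·1^k = c·x^i·y^j.
Substituting Z = 1: F(X, Y, 1) = -x**2 + 2*x*y - 2*y**2 + 2*y + 3.
Note: deg(f) ≤ deg(F) = 2; strict inequality happens when F is divisible by Z (lost terms).


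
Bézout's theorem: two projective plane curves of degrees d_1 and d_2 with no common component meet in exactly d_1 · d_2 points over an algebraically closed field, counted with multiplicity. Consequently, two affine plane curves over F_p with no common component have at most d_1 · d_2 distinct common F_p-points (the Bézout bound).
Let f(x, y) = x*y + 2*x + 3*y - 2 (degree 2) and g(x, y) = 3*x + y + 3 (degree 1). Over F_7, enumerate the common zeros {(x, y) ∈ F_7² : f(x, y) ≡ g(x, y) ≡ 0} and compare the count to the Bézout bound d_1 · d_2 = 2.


Common zeros: ∅; count = 0; Bézout bound = 2.

deg(f) = 2, deg(g) = 1, so Bézout bound = 2.
Scan x ∈ F_7. For each x, list the y ∈ F_7 with f(x, y) ≡ 0 and those with g(x, y) ≡ 0 (mod 7); the common zeros in that column are the intersection.
  x = 0: f ≡ 0 at y ∈ {3}; g ≡ 0 at y ∈ {4}; common: ∅.
  x = 1: f ≡ 0 at y ∈ {0}; g ≡ 0 at y ∈ {1}; common: ∅.
  x = 2: f ≡ 0 at y ∈ {1}; g ≡ 0 at y ∈ {5}; common: ∅.
  x = 3: f ≡ 0 at y ∈ {4}; g ≡ 0 at y ∈ {2}; common: ∅.
  x = 4: f ≡ 0 at y ∈ ∅; g ≡ 0 at y ∈ {6}; common: ∅.
  x = 5: f ≡ 0 at y ∈ {6}; g ≡ 0 at y ∈ {3}; common: ∅.
  x = 6: f ≡ 0 at y ∈ {2}; g ≡ 0 at y ∈ {0}; common: ∅.
Collecting: common zeros = ∅, so the count is 0.
Comparison with the Bézout bound: 0 ≤ 2 = deg(f)·deg(g), as expected for curves with no common component (the affine F_7-count falls short of the bound because intersections may lie at infinity, over extension fields, or carry multiplicity).


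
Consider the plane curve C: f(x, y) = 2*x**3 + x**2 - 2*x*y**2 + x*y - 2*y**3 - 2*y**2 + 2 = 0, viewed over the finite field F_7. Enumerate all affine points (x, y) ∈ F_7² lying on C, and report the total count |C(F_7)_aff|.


Affine F_7-points: {(0, 3), (1, 1), (2, 2), (3, 6), (4, 2), (4, 3), (4, 4), (6, 3)}; count = 8.

For each of the 49 pairs (x, y) ∈ F_7², evaluate f(x, y) mod 7. Record the zeros.
  x = 0: [0↦2, 1↦5, 2↦6, 3↦0, 4↦3, 5↦3, 6↦2]  zeros at y ∈ {3}
  x = 1: [0↦5, 1↦0, 2↦3, 3↦2, 4↦6, 5↦3, 6↦2]  zeros at y ∈ {1}
  x = 2: [0↦1, 1↦2, 2↦0, 3↦4, 4↦2, 5↦3, 6↦2]  zeros at y ∈ {2}
  x = 3: [0↦2, 1↦2, 2↦2, 3↦4, 4↦3, 5↦1, 6↦0]  zeros at y ∈ {6}
  x = 4: [0↦6, 1↦5, 2↦0, 3↦0, 4↦0, 5↦2, 6↦1]  zeros at y ∈ {2, 3, 4}
  x = 5: [0↦4, 1↦2, 2↦6, 3↦4, 4↦5, 5↦4, 6↦3]  zeros at y ∈ ∅
  x = 6: [0↦1, 1↦5, 2↦4, 3↦0, 4↦2, 5↦5, 6↦4]  zeros at y ∈ {3}
Collecting zeros: affine points = {(0, 3), (1, 1), (2, 2), (3, 6), (4, 2), (4, 3), (4, 4), (6, 3)}.
Total count |C(F_7)_aff| = 8.


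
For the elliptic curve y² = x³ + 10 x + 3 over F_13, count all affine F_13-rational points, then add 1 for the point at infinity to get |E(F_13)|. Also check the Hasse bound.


Affine points = {(0, 4), (0, 9), (1, 1), (1, 12), (4, 4), (4, 9), (5, 3), (5, 10), (7, 0), (8, 6), (8, 7), (9, 4), (9, 9), (11, 1), (11, 12)}; affine count = 15; |E(F_13)| = 16.

Discriminant check: Δ ∝ 4a³ + 27b² = 4·10³ + 27·3² = 4·1000 + 27·9 ≡ 5 (mod 13). Nonzero ⇒ E is nonsingular.
For each x ∈ F_13, compute rhs = x³ + 10·x + 3 mod 13, then count y ∈ F_13 with y² ≡ rhs.
  x = 0: rhs = 3, matching y values: 4, 9 (2 points).
  x = 1: rhs = 1, matching y values: 1, 12 (2 points).
  x = 2: rhs = 5, matching y values: none (0 points).
  x = 3: rhs = 8, matching y values: none (0 points).
  x = 4: rhs = 3, matching y values: 4, 9 (2 points).
  x = 5: rhs = 9, matching y values: 3, 10 (2 points).
  x = 6: rhs = 6, matching y values: none (0 points).
  x = 7: rhs = 0, matching y values: 0 (1 points).
  x = 8: rhs = 10, matching y values: 6, 7 (2 points).
  x = 9: rhs = 3, matching y values: 4, 9 (2 points).
  x = 10: rhs = 11, matching y values: none (0 points).
  x = 11: rhs = 1, matching y values: 1, 12 (2 points).
  x = 12: rhs = 5, matching y values: none (0 points).
Total affine count: 15.
Full point count |E(F_13)| = 15 + 1 = 16.
Hasse bound: |16 − (13+1)| = |2| = 2 ≤ 2√13 ≈ 7.2111 ✓.


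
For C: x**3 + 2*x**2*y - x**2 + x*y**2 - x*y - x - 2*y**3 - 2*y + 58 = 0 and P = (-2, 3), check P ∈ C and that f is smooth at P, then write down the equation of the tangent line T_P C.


Tangent line at P: -3*x - 58*y + 168 = 0.

Step 1: f(-2, 3) = 0, so P lies on C.
Step 2: partial derivatives
  f_x(x, y) = 3*x**2 + 4*x*y - 2*x + y**2 - y - 1, f_y(x, y) = 2*x**2 + 2*x*y - x - 6*y**2 - 2.
  f_x(P) = -3, f_y(P) = -58 (gradient nonzero, so P is smooth).
Step 3: tangent line at P: -3·(x − -2) + -58·(y − 3) = 0.
Expanding: -3*x - 58*y + 168 = 0.


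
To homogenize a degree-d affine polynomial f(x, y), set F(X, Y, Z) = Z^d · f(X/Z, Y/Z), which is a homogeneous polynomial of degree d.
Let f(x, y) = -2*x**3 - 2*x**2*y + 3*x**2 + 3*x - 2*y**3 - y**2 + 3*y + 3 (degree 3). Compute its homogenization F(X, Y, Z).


F(X, Y, Z) = -2*X**3 - 2*X**2*Y + 3*X**2*Z + 3*X*Z**2 - 2*Y**3 - Y**2*Z + 3*Y*Z**2 + 3*Z**3

deg(f) = 3.
Substitute x = X/Z, y = Y/Z into f, then multiply by Z^3.
  monomial -2·x^3·y^0 ↦ -2·X^3·Y^0·Z^0.
  monomial -2·x^2·y^1 ↦ -2·X^2·Y^1·Z^0.
  monomial 3·x^2·y^0 ↦ 3·X^2·Y^0·Z^1.
  monomial 3·x^1·y^0 ↦ 3·X^1·Y^0·Z^2.
  monomial -2·x^0·y^3 ↦ -2·X^0·Y^3·Z^0.
  monomial -1·x^0·y^2 ↦ -1·X^0·Y^2·Z^1.
  monomial 3·x^0·y^1 ↦ 3·X^0·Y^1·Z^2.
  monomial 3·x^0·y^0 ↦ 3·X^0·Y^0·Z^3.
Collecting: F(X, Y, Z) = -2*X**3 - 2*X**2*Y + 3*X**2*Z + 3*X*Z**2 - 2*Y**3 - Y**2*Z + 3*Y*Z**2 + 3*Z**3.


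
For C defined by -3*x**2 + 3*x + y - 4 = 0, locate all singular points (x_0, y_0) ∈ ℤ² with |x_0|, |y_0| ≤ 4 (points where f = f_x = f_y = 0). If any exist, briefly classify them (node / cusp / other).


No singular points in the scanned grid; C is smooth there.

Compute partial derivatives:
  f_x = 3 - 6*x.
  f_y = 1.
f_y = 1 is a nonzero constant, so f_y never vanishes: no point (x, y) can satisfy f = f_x = f_y = 0. In particular no (x, y) ∈ {−4, ..., 4}² is singular; the curve is smooth.


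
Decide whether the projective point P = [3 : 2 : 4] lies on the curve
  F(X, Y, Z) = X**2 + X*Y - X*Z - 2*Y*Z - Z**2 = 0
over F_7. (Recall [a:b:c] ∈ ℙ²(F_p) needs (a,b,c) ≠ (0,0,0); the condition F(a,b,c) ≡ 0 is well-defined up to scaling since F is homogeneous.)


F(3,2,4) ≡ 6 (mod 7); P is NOT on the curve.

Evaluate F(3, 2, 4) term-by-term (mod 7).
  X**2 ↦ 1·9·1·1 = 9
  X*Y ↦ 1·3·2·1 = 6
  -X*Z ↦ -1·3·1·4 = -12
  -2*Y*Z ↦ -2·1·2·4 = -16
  -Z**2 ↦ -1·1·1·16 = -16
Sum: F(3, 2, 4) = (9) + (6) + (-12) + (-16) + (-16) = -29.
Reducing mod 7: -29 ≡ 6 (mod 7).
Since F(a, b, c) ≡ 6 ≠ 0 (mod 7), P does NOT lie on the curve.


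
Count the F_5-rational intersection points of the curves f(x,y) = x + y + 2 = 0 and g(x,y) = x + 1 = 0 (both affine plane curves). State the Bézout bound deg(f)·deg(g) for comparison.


Common zeros: {(4, 4)}; count = 1; Bézout bound = 1.

deg(f) = 1, deg(g) = 1, so Bézout bound = 1.
Scan x ∈ F_5. For each x, list the y ∈ F_5 with f(x, y) ≡ 0 and those with g(x, y) ≡ 0 (mod 5); the common zeros in that column are the intersection.
  x = 0: f ≡ 0 at y ∈ {3}; g ≡ 0 at y ∈ ∅; common: ∅.
  x = 1: f ≡ 0 at y ∈ {2}; g ≡ 0 at y ∈ ∅; common: ∅.
  x = 2: f ≡ 0 at y ∈ {1}; g ≡ 0 at y ∈ ∅; common: ∅.
  x = 3: f ≡ 0 at y ∈ {0}; g ≡ 0 at y ∈ ∅; common: ∅.
  x = 4: f ≡ 0 at y ∈ {4}; g ≡ 0 at y ∈ {0, 1, 2, 3, 4}; common: {4}.
Collecting: common zeros = {(4, 4)}, so the count is 1.
Comparison with the Bézout bound: 1 ≤ 1 = deg(f)·deg(g), as expected for curves with no common component (the bound is attained).


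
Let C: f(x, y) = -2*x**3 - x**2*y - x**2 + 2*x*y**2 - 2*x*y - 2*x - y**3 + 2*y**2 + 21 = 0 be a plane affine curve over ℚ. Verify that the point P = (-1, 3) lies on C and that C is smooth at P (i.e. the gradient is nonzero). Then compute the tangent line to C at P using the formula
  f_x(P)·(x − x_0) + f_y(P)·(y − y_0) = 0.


Tangent line at P: 12*x - 26*y + 90 = 0.

Step 1: f(-1, 3) = 0, so P lies on C.
Step 2: partial derivatives
  f_x(x, y) = -6*x**2 - 2*x*y - 2*x + 2*y**2 - 2*y - 2, f_y(x, y) = -x**2 + 4*x*y - 2*x - 3*y**2 + 4*y.
  f_x(P) = 12, f_y(P) = -26 (gradient nonzero, so P is smooth).
Step 3: tangent line at P: 12·(x − -1) + -26·(y − 3) = 0.
Expanding: 12*x - 26*y + 90 = 0.


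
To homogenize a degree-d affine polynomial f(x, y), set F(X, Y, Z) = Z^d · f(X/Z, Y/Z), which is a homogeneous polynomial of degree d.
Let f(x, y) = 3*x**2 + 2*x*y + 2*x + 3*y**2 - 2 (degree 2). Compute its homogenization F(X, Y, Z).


F(X, Y, Z) = 3*X**2 + 2*X*Y + 2*X*Z + 3*Y**2 - 2*Z**2

deg(f) = 2.
Substitute x = X/Z, y = Y/Z into f, then multiply by Z^2.
  monomial 3·x^2·y^0 ↦ 3·X^2·Y^0·Z^0.
  monomial 2·x^1·y^1 ↦ 2·X^1·Y^1·Z^0.
  monomial 2·x^1·y^0 ↦ 2·X^1·Y^0·Z^1.
  monomial 3·x^0·y^2 ↦ 3·X^0·Y^2·Z^0.
  monomial -2·x^0·y^0 ↦ -2·X^0·Y^0·Z^2.
Collecting: F(X, Y, Z) = 3*X**2 + 2*X*Y + 2*X*Z + 3*Y**2 - 2*Z**2.


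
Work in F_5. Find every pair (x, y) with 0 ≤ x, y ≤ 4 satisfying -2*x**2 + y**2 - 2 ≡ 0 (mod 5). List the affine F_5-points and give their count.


Affine F_5-points: {(1, 2), (1, 3), (2, 0), (3, 0), (4, 2), (4, 3)}; count = 6.

For each of the 25 pairs (x, y) ∈ F_5², evaluate f(x, y) mod 5. Record the zeros.
  x = 0: [0↦3, 1↦4, 2↦2, 3↦2, 4↦4]  zeros at y ∈ ∅
  x = 1: [0↦1, 1↦2, 2↦0, 3↦0, 4↦2]  zeros at y ∈ {2, 3}
  x = 2: [0↦0, 1↦1, 2↦4, 3↦4, 4↦1]  zeros at y ∈ {0}
  x = 3: [0↦0, 1↦1, 2↦4, 3↦4, 4↦1]  zeros at y ∈ {0}
  x = 4: [0↦1, 1↦2, 2↦0, 3↦0, 4↦2]  zeros at y ∈ {2, 3}
Collecting zeros: affine points = {(1, 2), (1, 3), (2, 0), (3, 0), (4, 2), (4, 3)}.
Total count |C(F_5)_aff| = 6.


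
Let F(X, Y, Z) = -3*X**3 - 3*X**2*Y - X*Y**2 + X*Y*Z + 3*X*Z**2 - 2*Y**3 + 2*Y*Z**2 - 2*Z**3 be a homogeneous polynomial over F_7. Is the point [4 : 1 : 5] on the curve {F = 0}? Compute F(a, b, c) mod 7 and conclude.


F(4,1,5) ≡ 0 (mod 7); P is on the curve.

Evaluate F(4, 1, 5) term-by-term (mod 7).
  -3*X**3 ↦ -3·64·1·1 = -192
  -3*X**2*Y ↦ -3·16·1·1 = -48
  -X*Y**2 ↦ -1·4·1·1 = -4
  X*Y*Z ↦ 1·4·1·5 = 20
  3*X*Z**2 ↦ 3·4·1·25 = 300
  -2*Y**3 ↦ -2·1·1·1 = -2
  2*Y*Z**2 ↦ 2·1·1·25 = 50
  -2*Z**3 ↦ -2·1·1·125 = -250
Sum: F(4, 1, 5) = (-192) + (-48) + (-4) + (20) + (300) + (-2) + (50) + (-250) = -126.
Reducing mod 7: -126 ≡ 0 (mod 7).
Since F(a, b, c) ≡ 0 (mod 7), P lies on the curve.


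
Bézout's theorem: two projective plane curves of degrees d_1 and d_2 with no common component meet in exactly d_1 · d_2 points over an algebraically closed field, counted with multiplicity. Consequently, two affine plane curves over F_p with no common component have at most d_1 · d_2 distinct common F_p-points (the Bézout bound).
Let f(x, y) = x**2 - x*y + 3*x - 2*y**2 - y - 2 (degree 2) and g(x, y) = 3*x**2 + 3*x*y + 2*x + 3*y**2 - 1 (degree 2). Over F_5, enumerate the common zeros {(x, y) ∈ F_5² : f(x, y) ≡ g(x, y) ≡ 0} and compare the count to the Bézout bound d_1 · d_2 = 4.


Common zeros: ∅; count = 0; Bézout bound = 4.

deg(f) = 2, deg(g) = 2, so Bézout bound = 4.
Scan x ∈ F_5. For each x, list the y ∈ F_5 with f(x, y) ≡ 0 and those with g(x, y) ≡ 0 (mod 5); the common zeros in that column are the intersection.
  x = 0: f ≡ 0 at y ∈ {1}; g ≡ 0 at y ∈ ∅; common: ∅.
  x = 1: f ≡ 0 at y ∈ {2}; g ≡ 0 at y ∈ {1, 3}; common: ∅.
  x = 2: f ≡ 0 at y ∈ ∅; g ≡ 0 at y ∈ {0, 3}; common: ∅.
  x = 3: f ≡ 0 at y ∈ {1, 2}; g ≡ 0 at y ∈ ∅; common: ∅.
  x = 4: f ≡ 0 at y ∈ ∅; g ≡ 0 at y ∈ {0, 1}; common: ∅.
Collecting: common zeros = ∅, so the count is 0.
Comparison with the Bézout bound: 0 ≤ 4 = deg(f)·deg(g), as expected for curves with no common component (the affine F_5-count falls short of the bound because intersections may lie at infinity, over extension fields, or carry multiplicity).


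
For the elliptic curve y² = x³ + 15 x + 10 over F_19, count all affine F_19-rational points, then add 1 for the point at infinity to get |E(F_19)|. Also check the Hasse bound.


Affine points = {(1, 8), (1, 11), (3, 5), (3, 14), (4, 1), (4, 18), (5, 1), (5, 18), (9, 0), (10, 1), (10, 18), (11, 9), (11, 10), (14, 0), (15, 0)}; affine count = 15; |E(F_19)| = 16.

Discriminant check: Δ ∝ 4a³ + 27b² = 4·15³ + 27·10² = 4·3375 + 27·100 ≡ 12 (mod 19). Nonzero ⇒ E is nonsingular.
For each x ∈ F_19, compute rhs = x³ + 15·x + 10 mod 19, then count y ∈ F_19 with y² ≡ rhs.
  x = 0: rhs = 10, matching y values: none (0 points).
  x = 1: rhs = 7, matching y values: 8, 11 (2 points).
  x = 2: rhs = 10, matching y values: none (0 points).
  x = 3: rhs = 6, matching y values: 5, 14 (2 points).
  x = 4: rhs = 1, matching y values: 1, 18 (2 points).
  x = 5: rhs = 1, matching y values: 1, 18 (2 points).
  x = 6: rhs = 12, matching y values: none (0 points).
  x = 7: rhs = 2, matching y values: none (0 points).
  x = 8: rhs = 15, matching y values: none (0 points).
  x = 9: rhs = 0, matching y values: 0 (1 points).
  x = 10: rhs = 1, matching y values: 1, 18 (2 points).
  x = 11: rhs = 5, matching y values: 9, 10 (2 points).
  x = 12: rhs = 18, matching y values: none (0 points).
  x = 13: rhs = 8, matching y values: none (0 points).
  x = 14: rhs = 0, matching y values: 0 (1 points).
  x = 15: rhs = 0, matching y values: 0 (1 points).
  x = 16: rhs = 14, matching y values: none (0 points).
  x = 17: rhs = 10, matching y values: none (0 points).
  x = 18: rhs = 13, matching y values: none (0 points).
Total affine count: 15.
Full point count |E(F_19)| = 15 + 1 = 16.
Hasse bound: |16 − (19+1)| = |-4| = 4 ≤ 2√19 ≈ 8.7178 ✓.


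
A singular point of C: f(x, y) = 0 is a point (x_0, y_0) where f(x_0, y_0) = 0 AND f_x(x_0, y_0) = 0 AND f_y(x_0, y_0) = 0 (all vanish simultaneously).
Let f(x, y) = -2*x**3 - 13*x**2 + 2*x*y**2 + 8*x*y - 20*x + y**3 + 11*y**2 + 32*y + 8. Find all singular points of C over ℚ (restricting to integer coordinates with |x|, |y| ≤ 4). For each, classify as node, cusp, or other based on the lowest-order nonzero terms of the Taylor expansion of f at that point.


Singular points: {(-2, -2)}; classification: node.

Compute partial derivatives:
  f_x = -6*x**2 - 26*x + 2*y**2 + 8*y - 20.
  f_y = 4*x*y + 8*x + 3*y**2 + 22*y + 32.
Scan x_0 ∈ {−4, ..., 4}. For each x_0, f_y(x_0, y) is a polynomial in y; find its integer roots y ∈ {−4, ..., 4}, then test f_x and f at those candidates.
  x = -4: f_y(-4, y) = 3*y**2 + 6*y; vanishes at y ∈ {-2, 0}. (-4, -2): f_x = -20 ≠ 0; (-4, 0): f_x = -12 ≠ 0.
  x = -3: f_y(-3, y) = 3*y**2 + 10*y + 8; vanishes at y ∈ {-2}. (-3, -2): f_x = -4 ≠ 0.
  x = -2: f_y(-2, y) = 3*y**2 + 14*y + 16; vanishes at y ∈ {-2}. (-2, -2): f_x = 0, f = 0 — SINGULAR.
  x = -1: f_y(-1, y) = 3*y**2 + 18*y + 24; vanishes at y ∈ {-4, -2}. (-1, -4): f_x = 0 but f = 1 ≠ 0; (-1, -2): f_x = -8 ≠ 0.
  x = 0: f_y(0, y) = 3*y**2 + 22*y + 32; vanishes at y ∈ {-2}. (0, -2): f_x = -28 ≠ 0.
  x = 1: f_y(1, y) = 3*y**2 + 26*y + 40; vanishes at y ∈ {-2}. (1, -2): f_x = -60 ≠ 0.
  x = 2: f_y(2, y) = 3*y**2 + 30*y + 48; vanishes at y ∈ {-2}. (2, -2): f_x = -104 ≠ 0.
  x = 3: f_y(3, y) = 3*y**2 + 34*y + 56; vanishes at y ∈ {-2}. (3, -2): f_x = -160 ≠ 0.
  x = 4: f_y(4, y) = 3*y**2 + 38*y + 64; vanishes at y ∈ {-2}. (4, -2): f_x = -228 ≠ 0.
Only singular point on the grid: (-2, -2).
Classify: substitute x = -2 + u, y = -2 + v and expand: f = -2*u**3 - u**2 + 2*u*v**2 + v**3 + v**2.
No constant or linear terms (consistent with a singular point). Quadratic part: -u**2 + v**2. Cubic part: -2*u**3 + 2*u*v**2 + v**3.
The quadratic part v**2 - u**2 = (v − u)(v + u) splits into two distinct linear factors, so there are two distinct tangent lines y − -2 = ±(x − -2) — this is a node (ordinary double point).
Classification: node.


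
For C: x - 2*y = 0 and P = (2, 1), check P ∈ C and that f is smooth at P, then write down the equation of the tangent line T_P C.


Tangent line at P: x - 2*y = 0.

Step 1: f(2, 1) = 0, so P lies on C.
Step 2: partial derivatives
  f_x(x, y) = 1, f_y(x, y) = -2.
  f_x(P) = 1, f_y(P) = -2 (gradient nonzero, so P is smooth).
Step 3: tangent line at P: 1·(x − 2) + -2·(y − 1) = 0.
Expanding: x - 2*y = 0.


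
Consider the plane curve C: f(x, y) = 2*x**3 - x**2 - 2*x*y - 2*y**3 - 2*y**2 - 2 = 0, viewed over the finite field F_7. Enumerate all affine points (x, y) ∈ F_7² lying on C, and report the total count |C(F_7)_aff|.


Affine F_7-points: {(1, 1), (2, 6), (3, 2), (3, 5), (3, 6), (4, 1), (4, 2), (4, 3), (6, 1), (6, 6)}; count = 10.

For each of the 49 pairs (x, y) ∈ F_7², evaluate f(x, y) mod 7. Record the zeros.
  x = 0: [0↦5, 1↦1, 2↦2, 3↦3, 4↦6, 5↦6, 6↦5]  zeros at y ∈ ∅
  x = 1: [0↦6, 1↦0, 2↦6, 3↦5, 4↦6, 5↦4, 6↦1]  zeros at y ∈ {1}
  x = 2: [0↦3, 1↦2, 2↦6, 3↦3, 4↦2, 5↦5, 6↦0]  zeros at y ∈ {6}
  x = 3: [0↦1, 1↦5, 2↦0, 3↦2, 4↦6, 5↦0, 6↦0]  zeros at y ∈ {2, 5, 6}
  x = 4: [0↦5, 1↦0, 2↦0, 3↦0, 4↦2, 5↦1, 6↦6]  zeros at y ∈ {1, 2, 3}
  x = 5: [0↦6, 1↦6, 2↦4, 3↦2, 4↦2, 5↦6, 6↦2]  zeros at y ∈ ∅
  x = 6: [0↦2, 1↦0, 2↦3, 3↦6, 4↦4, 5↦6, 6↦0]  zeros at y ∈ {1, 6}
Collecting zeros: affine points = {(1, 1), (2, 6), (3, 2), (3, 5), (3, 6), (4, 1), (4, 2), (4, 3), (6, 1), (6, 6)}.
Total count |C(F_7)_aff| = 10.
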